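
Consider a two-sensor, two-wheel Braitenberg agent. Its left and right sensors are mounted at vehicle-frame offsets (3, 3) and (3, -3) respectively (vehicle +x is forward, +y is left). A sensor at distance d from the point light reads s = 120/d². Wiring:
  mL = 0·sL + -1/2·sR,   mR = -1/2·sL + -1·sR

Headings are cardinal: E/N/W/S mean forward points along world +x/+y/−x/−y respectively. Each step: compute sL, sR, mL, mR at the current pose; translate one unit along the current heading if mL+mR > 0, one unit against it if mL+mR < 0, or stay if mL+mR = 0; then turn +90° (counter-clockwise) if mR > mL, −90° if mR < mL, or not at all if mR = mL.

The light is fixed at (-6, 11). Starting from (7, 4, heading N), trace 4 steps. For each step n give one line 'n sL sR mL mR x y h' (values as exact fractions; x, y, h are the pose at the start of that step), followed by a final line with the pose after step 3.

n=0: pose=(7,4,N); sL=30/29, sR=15/34; mL=-15/68, mR=-945/986; mL+mR=-2325/1972 → advance -1; mR−mL=-1455/1972 → turn -1·90°
n=1: pose=(7,3,E); sL=120/281, sR=120/377; mL=-60/377, mR=-56340/105937; mL+mR=-73200/105937 → advance -1; mR−mL=-39480/105937 → turn -1·90°
n=2: pose=(6,3,S); sL=60/173, sR=60/101; mL=-30/101, mR=-13410/17473; mL+mR=-18600/17473 → advance -1; mR−mL=-8220/17473 → turn -1·90°
n=3: pose=(6,4,W); sL=120/181, sR=120/97; mL=-60/97, mR=-27540/17557; mL+mR=-38400/17557 → advance -1; mR−mL=-16680/17557 → turn -1·90°

0 30/29 15/34 -15/68 -945/986 7 4 N
1 120/281 120/377 -60/377 -56340/105937 7 3 E
2 60/173 60/101 -30/101 -13410/17473 6 3 S
3 120/181 120/97 -60/97 -27540/17557 6 4 W
final 7 4 N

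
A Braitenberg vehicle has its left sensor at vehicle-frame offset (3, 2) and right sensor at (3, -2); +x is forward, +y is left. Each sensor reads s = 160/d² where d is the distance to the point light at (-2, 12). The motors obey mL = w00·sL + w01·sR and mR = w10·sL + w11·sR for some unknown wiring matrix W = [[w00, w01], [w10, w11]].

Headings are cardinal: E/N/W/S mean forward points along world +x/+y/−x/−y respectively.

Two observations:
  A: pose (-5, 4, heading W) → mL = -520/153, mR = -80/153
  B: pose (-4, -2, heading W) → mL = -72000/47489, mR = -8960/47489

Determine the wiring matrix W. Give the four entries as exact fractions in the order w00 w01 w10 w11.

-1 -1 1/2 -1/2

obs A: pose=(-5,4,W) → sL=20/17, sR=20/9, mL=-520/153, mR=-80/153
obs B: pose=(-4,-2,W) → sL=160/281, sR=160/169, mL=-72000/47489, mR=-8960/47489
sensor matrix S = [[20/17, 20/9], [160/281, 160/169]]; det S = -1100800/7265817
solve [mL_A; mL_B] = S·[w00; w01] and [mR_A; mR_B] = S·[w10; w11]:
  w00 = -1, w01 = -1, w10 = 1/2, w11 = -1/2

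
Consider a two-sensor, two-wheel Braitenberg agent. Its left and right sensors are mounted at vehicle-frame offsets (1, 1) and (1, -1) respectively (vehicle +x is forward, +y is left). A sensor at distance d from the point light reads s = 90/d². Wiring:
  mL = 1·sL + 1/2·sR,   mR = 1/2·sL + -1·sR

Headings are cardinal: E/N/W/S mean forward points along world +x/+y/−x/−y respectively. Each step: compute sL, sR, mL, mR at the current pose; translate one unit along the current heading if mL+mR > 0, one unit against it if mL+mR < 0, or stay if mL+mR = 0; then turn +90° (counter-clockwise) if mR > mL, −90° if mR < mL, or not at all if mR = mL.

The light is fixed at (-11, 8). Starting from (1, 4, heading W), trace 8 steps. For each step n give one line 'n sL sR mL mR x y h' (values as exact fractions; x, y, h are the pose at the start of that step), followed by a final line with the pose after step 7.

n=0: pose=(1,4,W); sL=45/73, sR=9/13; mL=1827/1898, mR=-729/1898; mL+mR=549/949 → advance +1; mR−mL=-1278/949 → turn -1·90°
n=1: pose=(0,4,N); sL=90/109, sR=10/17; mL=2075/1853, mR=-325/1853; mL+mR=1750/1853 → advance +1; mR−mL=-2400/1853 → turn -1·90°
n=2: pose=(0,5,E); sL=45/74, sR=9/16; mL=1053/1184, mR=-153/592; mL+mR=747/1184 → advance +1; mR−mL=-1359/1184 → turn -1·90°
n=3: pose=(1,5,S); sL=18/37, sR=90/137; mL=4131/5069, mR=-2097/5069; mL+mR=2034/5069 → advance +1; mR−mL=-6228/5069 → turn -1·90°
n=4: pose=(1,4,W); sL=45/73, sR=9/13; mL=1827/1898, mR=-729/1898; mL+mR=549/949 → advance +1; mR−mL=-1278/949 → turn -1·90°
n=5: pose=(0,4,N); sL=90/109, sR=10/17; mL=2075/1853, mR=-325/1853; mL+mR=1750/1853 → advance +1; mR−mL=-2400/1853 → turn -1·90°
n=6: pose=(0,5,E); sL=45/74, sR=9/16; mL=1053/1184, mR=-153/592; mL+mR=747/1184 → advance +1; mR−mL=-1359/1184 → turn -1·90°
n=7: pose=(1,5,S); sL=18/37, sR=90/137; mL=4131/5069, mR=-2097/5069; mL+mR=2034/5069 → advance +1; mR−mL=-6228/5069 → turn -1·90°

0 45/73 9/13 1827/1898 -729/1898 1 4 W
1 90/109 10/17 2075/1853 -325/1853 0 4 N
2 45/74 9/16 1053/1184 -153/592 0 5 E
3 18/37 90/137 4131/5069 -2097/5069 1 5 S
4 45/73 9/13 1827/1898 -729/1898 1 4 W
5 90/109 10/17 2075/1853 -325/1853 0 4 N
6 45/74 9/16 1053/1184 -153/592 0 5 E
7 18/37 90/137 4131/5069 -2097/5069 1 5 S
final 1 4 W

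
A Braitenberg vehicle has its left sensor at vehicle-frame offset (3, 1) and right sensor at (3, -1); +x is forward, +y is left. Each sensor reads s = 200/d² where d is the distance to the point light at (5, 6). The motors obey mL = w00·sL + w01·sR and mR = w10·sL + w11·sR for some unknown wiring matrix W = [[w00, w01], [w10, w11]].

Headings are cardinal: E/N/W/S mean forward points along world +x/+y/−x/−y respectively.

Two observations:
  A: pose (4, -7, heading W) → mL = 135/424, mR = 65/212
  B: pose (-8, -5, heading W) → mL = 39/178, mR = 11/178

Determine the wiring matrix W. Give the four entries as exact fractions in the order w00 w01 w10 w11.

obs A: pose=(4,-7,W) → sL=50/53, sR=5/4, mL=135/424, mR=65/212
obs B: pose=(-8,-5,W) → sL=1/2, sR=50/89, mL=39/178, mR=11/178
sensor matrix S = [[50/53, 5/4], [1/2, 50/89]]; det S = -3585/37736
solve [mL_A; mL_B] = S·[w00; w01] and [mR_A; mR_B] = S·[w10; w11]:
  w00 = 1, w01 = -1/2, w10 = -1, w11 = 1

1 -1/2 -1 1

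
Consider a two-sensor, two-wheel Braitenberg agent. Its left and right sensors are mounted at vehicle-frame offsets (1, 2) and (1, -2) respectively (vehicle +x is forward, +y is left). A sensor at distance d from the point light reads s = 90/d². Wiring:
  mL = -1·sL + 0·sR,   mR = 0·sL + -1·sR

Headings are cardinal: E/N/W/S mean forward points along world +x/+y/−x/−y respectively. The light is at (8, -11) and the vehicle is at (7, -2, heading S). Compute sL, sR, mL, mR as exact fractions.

18/13 90/73 -18/13 -90/73

left sensor world pos  = (9, -3); dL² = 65
right sensor world pos = (5, -3); dR² = 73
sL = 90/65 = 18/13
sR = 90/73 = 90/73
mL = -1·sL + 0·sR = -18/13
mR = 0·sL + -1·sR = -90/73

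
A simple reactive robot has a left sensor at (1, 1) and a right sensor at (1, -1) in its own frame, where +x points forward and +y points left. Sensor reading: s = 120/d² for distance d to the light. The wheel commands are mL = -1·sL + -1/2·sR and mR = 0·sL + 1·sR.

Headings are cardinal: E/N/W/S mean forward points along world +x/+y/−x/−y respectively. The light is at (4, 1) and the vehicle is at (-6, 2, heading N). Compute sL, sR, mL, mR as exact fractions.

24/25 24/17 -708/425 24/17

left sensor world pos  = (-7, 3); dL² = 125
right sensor world pos = (-5, 3); dR² = 85
sL = 120/125 = 24/25
sR = 120/85 = 24/17
mL = -1·sL + -1/2·sR = -708/425
mR = 0·sL + 1·sR = 24/17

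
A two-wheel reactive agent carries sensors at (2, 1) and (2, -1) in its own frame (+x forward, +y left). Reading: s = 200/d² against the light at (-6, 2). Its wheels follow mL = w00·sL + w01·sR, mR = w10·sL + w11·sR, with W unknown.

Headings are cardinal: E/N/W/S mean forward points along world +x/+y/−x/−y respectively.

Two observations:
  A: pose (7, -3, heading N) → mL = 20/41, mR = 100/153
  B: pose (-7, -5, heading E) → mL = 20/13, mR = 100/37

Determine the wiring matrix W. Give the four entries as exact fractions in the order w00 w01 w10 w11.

0 1/2 1/2 0

obs A: pose=(7,-3,N) → sL=200/153, sR=40/41, mL=20/41, mR=100/153
obs B: pose=(-7,-5,E) → sL=200/37, sR=40/13, mL=20/13, mR=100/37
sensor matrix S = [[200/153, 40/41], [200/37, 40/13]]; det S = -3776000/3017313
solve [mL_A; mL_B] = S·[w00; w01] and [mR_A; mR_B] = S·[w10; w11]:
  w00 = 0, w01 = 1/2, w10 = 1/2, w11 = 0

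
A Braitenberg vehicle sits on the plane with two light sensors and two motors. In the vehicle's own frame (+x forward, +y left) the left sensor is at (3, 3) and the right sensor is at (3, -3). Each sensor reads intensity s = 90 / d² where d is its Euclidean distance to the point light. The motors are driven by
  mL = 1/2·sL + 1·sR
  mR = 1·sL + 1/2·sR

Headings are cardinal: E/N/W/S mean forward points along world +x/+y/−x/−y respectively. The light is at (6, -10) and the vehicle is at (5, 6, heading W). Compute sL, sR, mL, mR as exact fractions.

18/37 90/377 6723/13949 8451/13949

left sensor world pos  = (2, 3); dL² = 185
right sensor world pos = (2, 9); dR² = 377
sL = 90/185 = 18/37
sR = 90/377 = 90/377
mL = 1/2·sL + 1·sR = 6723/13949
mR = 1·sL + 1/2·sR = 8451/13949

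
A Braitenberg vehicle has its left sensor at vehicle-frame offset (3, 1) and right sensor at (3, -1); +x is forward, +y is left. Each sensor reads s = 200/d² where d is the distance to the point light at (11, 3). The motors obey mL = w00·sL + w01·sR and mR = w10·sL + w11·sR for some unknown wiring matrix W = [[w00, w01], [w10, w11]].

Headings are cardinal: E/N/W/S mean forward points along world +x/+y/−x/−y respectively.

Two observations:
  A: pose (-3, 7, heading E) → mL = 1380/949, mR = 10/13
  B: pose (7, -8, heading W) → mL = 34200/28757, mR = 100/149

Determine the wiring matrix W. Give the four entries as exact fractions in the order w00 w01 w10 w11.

obs A: pose=(-3,7,E) → sL=100/73, sR=20/13, mL=1380/949, mR=10/13
obs B: pose=(7,-8,W) → sL=200/193, sR=200/149, mL=34200/28757, mR=100/149
sensor matrix S = [[100/73, 20/13], [200/193, 200/149]]; det S = 6672000/27290393
solve [mL_A; mL_B] = S·[w00; w01] and [mR_A; mR_B] = S·[w10; w11]:
  w00 = 1/2, w01 = 1/2, w10 = 0, w11 = 1/2

1/2 1/2 0 1/2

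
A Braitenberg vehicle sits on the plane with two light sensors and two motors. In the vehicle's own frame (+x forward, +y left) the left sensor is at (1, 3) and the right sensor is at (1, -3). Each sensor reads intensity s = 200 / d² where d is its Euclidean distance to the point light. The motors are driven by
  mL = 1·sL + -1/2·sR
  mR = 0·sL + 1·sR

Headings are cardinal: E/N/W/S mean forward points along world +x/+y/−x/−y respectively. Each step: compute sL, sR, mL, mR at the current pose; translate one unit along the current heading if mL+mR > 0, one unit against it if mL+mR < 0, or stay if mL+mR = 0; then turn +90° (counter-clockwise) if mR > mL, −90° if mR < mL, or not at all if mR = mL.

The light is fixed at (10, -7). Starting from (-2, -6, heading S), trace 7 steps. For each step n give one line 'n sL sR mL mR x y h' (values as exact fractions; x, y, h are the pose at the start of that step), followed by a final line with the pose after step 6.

0 200/81 8/9 164/81 8/9 -2 -6 S
1 100/89 100/89 50/89 100/89 -2 -7 W
2 200/101 200/257 41300/25957 200/257 -3 -7 S
3 50/53 1 47/106 1 -3 -8 W
4 8/5 200/293 1844/1465 200/293 -4 -8 S
5 4/5 100/113 202/565 100/113 -4 -9 W
6 200/153 200/333 1900/1887 200/333 -5 -9 S
final -5 -10 W

n=0: pose=(-2,-6,S); sL=200/81, sR=8/9; mL=164/81, mR=8/9; mL+mR=236/81 → advance +1; mR−mL=-92/81 → turn -1·90°
n=1: pose=(-2,-7,W); sL=100/89, sR=100/89; mL=50/89, mR=100/89; mL+mR=150/89 → advance +1; mR−mL=50/89 → turn +1·90°
n=2: pose=(-3,-7,S); sL=200/101, sR=200/257; mL=41300/25957, mR=200/257; mL+mR=61500/25957 → advance +1; mR−mL=-21100/25957 → turn -1·90°
n=3: pose=(-3,-8,W); sL=50/53, sR=1; mL=47/106, mR=1; mL+mR=153/106 → advance +1; mR−mL=59/106 → turn +1·90°
n=4: pose=(-4,-8,S); sL=8/5, sR=200/293; mL=1844/1465, mR=200/293; mL+mR=2844/1465 → advance +1; mR−mL=-844/1465 → turn -1·90°
n=5: pose=(-4,-9,W); sL=4/5, sR=100/113; mL=202/565, mR=100/113; mL+mR=702/565 → advance +1; mR−mL=298/565 → turn +1·90°
n=6: pose=(-5,-9,S); sL=200/153, sR=200/333; mL=1900/1887, mR=200/333; mL+mR=9100/5661 → advance +1; mR−mL=-2300/5661 → turn -1·90°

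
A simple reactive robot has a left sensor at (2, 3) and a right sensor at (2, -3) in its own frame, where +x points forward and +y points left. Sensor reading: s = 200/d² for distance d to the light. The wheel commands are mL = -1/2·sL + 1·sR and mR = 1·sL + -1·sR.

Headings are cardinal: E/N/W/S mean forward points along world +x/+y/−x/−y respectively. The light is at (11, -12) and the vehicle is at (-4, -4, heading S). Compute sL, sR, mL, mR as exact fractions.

left sensor world pos  = (-1, -6); dL² = 180
right sensor world pos = (-7, -6); dR² = 360
sL = 200/180 = 10/9
sR = 200/360 = 5/9
mL = -1/2·sL + 1·sR = 0
mR = 1·sL + -1·sR = 5/9

10/9 5/9 0 5/9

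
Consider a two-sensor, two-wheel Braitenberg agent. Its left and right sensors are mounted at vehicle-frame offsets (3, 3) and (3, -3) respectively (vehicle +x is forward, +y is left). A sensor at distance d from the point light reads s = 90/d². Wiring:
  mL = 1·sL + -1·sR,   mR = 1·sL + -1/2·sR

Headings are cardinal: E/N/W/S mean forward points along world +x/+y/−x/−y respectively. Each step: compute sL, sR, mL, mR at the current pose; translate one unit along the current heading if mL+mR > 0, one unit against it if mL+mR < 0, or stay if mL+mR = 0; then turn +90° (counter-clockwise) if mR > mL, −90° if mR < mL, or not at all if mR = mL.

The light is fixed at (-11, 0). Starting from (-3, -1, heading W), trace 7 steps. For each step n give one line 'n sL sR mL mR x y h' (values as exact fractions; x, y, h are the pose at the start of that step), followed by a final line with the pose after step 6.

n=0: pose=(-3,-1,W); sL=90/41, sR=90/29; mL=-1080/1189, mR=765/1189; mL+mR=-315/1189 → advance -1; mR−mL=45/29 → turn +1·90°
n=1: pose=(-2,-1,S); sL=9/16, sR=45/26; mL=-243/208, mR=-63/208; mL+mR=-153/104 → advance -1; mR−mL=45/52 → turn +1·90°
n=2: pose=(-2,0,E); sL=10/17, sR=10/17; mL=0, mR=5/17; mL+mR=5/17 → advance +1; mR−mL=5/17 → turn +1·90°
n=3: pose=(-1,0,N); sL=45/29, sR=45/89; mL=2700/2581, mR=6705/5162; mL+mR=12105/5162 → advance +1; mR−mL=45/178 → turn +1·90°
n=4: pose=(-1,1,W); sL=90/53, sR=18/13; mL=216/689, mR=693/689; mL+mR=909/689 → advance +1; mR−mL=9/13 → turn +1·90°
n=5: pose=(-2,1,S); sL=45/74, sR=9/4; mL=-243/148, mR=-153/296; mL+mR=-639/296 → advance -1; mR−mL=9/8 → turn +1·90°
n=6: pose=(-2,2,E); sL=90/169, sR=18/29; mL=-432/4901, mR=1089/4901; mL+mR=657/4901 → advance +1; mR−mL=9/29 → turn +1·90°

0 90/41 90/29 -1080/1189 765/1189 -3 -1 W
1 9/16 45/26 -243/208 -63/208 -2 -1 S
2 10/17 10/17 0 5/17 -2 0 E
3 45/29 45/89 2700/2581 6705/5162 -1 0 N
4 90/53 18/13 216/689 693/689 -1 1 W
5 45/74 9/4 -243/148 -153/296 -2 1 S
6 90/169 18/29 -432/4901 1089/4901 -2 2 E
final -1 2 N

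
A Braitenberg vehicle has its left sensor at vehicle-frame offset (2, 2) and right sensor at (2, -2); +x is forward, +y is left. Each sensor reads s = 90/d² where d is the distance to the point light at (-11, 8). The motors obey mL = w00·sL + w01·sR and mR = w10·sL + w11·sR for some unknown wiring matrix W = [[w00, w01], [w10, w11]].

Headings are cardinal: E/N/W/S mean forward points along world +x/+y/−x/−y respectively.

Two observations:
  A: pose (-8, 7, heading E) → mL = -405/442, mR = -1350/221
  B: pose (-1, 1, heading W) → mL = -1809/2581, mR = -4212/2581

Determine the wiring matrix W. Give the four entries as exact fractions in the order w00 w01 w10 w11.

obs A: pose=(-8,7,E) → sL=45/13, sR=45/17, mL=-405/442, mR=-1350/221
obs B: pose=(-1,1,W) → sL=18/29, sR=90/89, mL=-1809/2581, mR=-4212/2581
sensor matrix S = [[45/13, 45/17], [18/29, 90/89]]; det S = 1059480/570401
solve [mL_A; mL_B] = S·[w00; w01] and [mR_A; mR_B] = S·[w10; w11]:
  w00 = 1/2, w01 = -1, w10 = -1, w11 = -1

1/2 -1 -1 -1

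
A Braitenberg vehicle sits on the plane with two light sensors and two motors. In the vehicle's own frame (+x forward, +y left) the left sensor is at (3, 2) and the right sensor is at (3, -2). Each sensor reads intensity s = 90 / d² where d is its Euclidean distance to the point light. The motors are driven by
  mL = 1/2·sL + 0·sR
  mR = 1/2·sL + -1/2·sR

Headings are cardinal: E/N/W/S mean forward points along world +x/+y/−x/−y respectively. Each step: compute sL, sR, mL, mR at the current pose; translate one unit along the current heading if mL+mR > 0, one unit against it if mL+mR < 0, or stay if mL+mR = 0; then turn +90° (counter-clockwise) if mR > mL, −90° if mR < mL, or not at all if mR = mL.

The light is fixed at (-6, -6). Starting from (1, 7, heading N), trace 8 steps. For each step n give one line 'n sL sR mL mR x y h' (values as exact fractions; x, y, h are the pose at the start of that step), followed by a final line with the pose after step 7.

n=0: pose=(1,7,N); sL=90/281, sR=90/337; mL=45/281, mR=2520/94697; mL+mR=17685/94697 → advance +1; mR−mL=-45/337 → turn -1·90°
n=1: pose=(1,8,E); sL=45/178, sR=45/122; mL=45/356, mR=-315/5429; mL+mR=1485/21716 → advance +1; mR−mL=-45/244 → turn -1·90°
n=2: pose=(2,8,S); sL=90/221, sR=90/157; mL=45/221, mR=-2880/34697; mL+mR=4185/34697 → advance +1; mR−mL=-45/157 → turn -1·90°
n=3: pose=(2,7,W); sL=45/73, sR=9/25; mL=45/146, mR=234/1825; mL+mR=1593/3650 → advance +1; mR−mL=-9/50 → turn -1·90°
n=4: pose=(1,7,N); sL=90/281, sR=90/337; mL=45/281, mR=2520/94697; mL+mR=17685/94697 → advance +1; mR−mL=-45/337 → turn -1·90°
n=5: pose=(1,8,E); sL=45/178, sR=45/122; mL=45/356, mR=-315/5429; mL+mR=1485/21716 → advance +1; mR−mL=-45/244 → turn -1·90°
n=6: pose=(2,8,S); sL=90/221, sR=90/157; mL=45/221, mR=-2880/34697; mL+mR=4185/34697 → advance +1; mR−mL=-45/157 → turn -1·90°
n=7: pose=(2,7,W); sL=45/73, sR=9/25; mL=45/146, mR=234/1825; mL+mR=1593/3650 → advance +1; mR−mL=-9/50 → turn -1·90°

0 90/281 90/337 45/281 2520/94697 1 7 N
1 45/178 45/122 45/356 -315/5429 1 8 E
2 90/221 90/157 45/221 -2880/34697 2 8 S
3 45/73 9/25 45/146 234/1825 2 7 W
4 90/281 90/337 45/281 2520/94697 1 7 N
5 45/178 45/122 45/356 -315/5429 1 8 E
6 90/221 90/157 45/221 -2880/34697 2 8 S
7 45/73 9/25 45/146 234/1825 2 7 W
final 1 7 N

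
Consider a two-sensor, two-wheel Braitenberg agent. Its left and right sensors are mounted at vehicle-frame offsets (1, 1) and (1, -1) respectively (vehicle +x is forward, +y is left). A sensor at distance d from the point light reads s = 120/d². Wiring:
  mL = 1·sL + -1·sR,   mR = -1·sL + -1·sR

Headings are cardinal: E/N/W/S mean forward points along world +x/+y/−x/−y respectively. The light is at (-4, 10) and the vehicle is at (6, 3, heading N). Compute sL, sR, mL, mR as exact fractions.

40/39 120/157 1600/6123 -10960/6123

left sensor world pos  = (5, 4); dL² = 117
right sensor world pos = (7, 4); dR² = 157
sL = 120/117 = 40/39
sR = 120/157 = 120/157
mL = 1·sL + -1·sR = 1600/6123
mR = -1·sL + -1·sR = -10960/6123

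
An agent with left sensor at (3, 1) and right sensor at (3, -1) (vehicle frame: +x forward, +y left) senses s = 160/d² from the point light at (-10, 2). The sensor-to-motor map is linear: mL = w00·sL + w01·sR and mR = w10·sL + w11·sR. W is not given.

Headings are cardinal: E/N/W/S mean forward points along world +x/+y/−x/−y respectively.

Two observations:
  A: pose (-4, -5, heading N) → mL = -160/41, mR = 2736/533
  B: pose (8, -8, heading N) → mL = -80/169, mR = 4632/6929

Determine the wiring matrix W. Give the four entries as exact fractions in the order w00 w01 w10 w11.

-1 0 1 1/2

obs A: pose=(-4,-5,N) → sL=160/41, sR=32/13, mL=-160/41, mR=2736/533
obs B: pose=(8,-8,N) → sL=80/169, sR=16/41, mL=-80/169, mR=4632/6929
sensor matrix S = [[160/41, 32/13], [80/169, 16/41]]; det S = 1320960/3693157
solve [mL_A; mL_B] = S·[w00; w01] and [mR_A; mR_B] = S·[w10; w11]:
  w00 = -1, w01 = 0, w10 = 1, w11 = 1/2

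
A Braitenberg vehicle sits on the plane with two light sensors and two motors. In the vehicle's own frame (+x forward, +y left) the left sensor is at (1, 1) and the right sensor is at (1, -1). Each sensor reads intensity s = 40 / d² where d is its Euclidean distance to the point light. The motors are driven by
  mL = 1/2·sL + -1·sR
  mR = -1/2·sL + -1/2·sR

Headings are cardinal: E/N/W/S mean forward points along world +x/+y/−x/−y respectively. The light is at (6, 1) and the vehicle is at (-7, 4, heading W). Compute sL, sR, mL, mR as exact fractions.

1/5 10/53 -47/530 -103/530

left sensor world pos  = (-8, 3); dL² = 200
right sensor world pos = (-8, 5); dR² = 212
sL = 40/200 = 1/5
sR = 40/212 = 10/53
mL = 1/2·sL + -1·sR = -47/530
mR = -1/2·sL + -1/2·sR = -103/530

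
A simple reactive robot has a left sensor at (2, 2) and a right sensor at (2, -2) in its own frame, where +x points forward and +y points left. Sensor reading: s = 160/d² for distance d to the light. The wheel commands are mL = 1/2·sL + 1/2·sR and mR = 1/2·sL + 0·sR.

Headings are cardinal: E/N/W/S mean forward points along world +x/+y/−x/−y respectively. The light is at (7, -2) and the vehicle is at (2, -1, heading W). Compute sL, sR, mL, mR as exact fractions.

left sensor world pos  = (0, -3); dL² = 50
right sensor world pos = (0, 1); dR² = 58
sL = 160/50 = 16/5
sR = 160/58 = 80/29
mL = 1/2·sL + 1/2·sR = 432/145
mR = 1/2·sL + 0·sR = 8/5

16/5 80/29 432/145 8/5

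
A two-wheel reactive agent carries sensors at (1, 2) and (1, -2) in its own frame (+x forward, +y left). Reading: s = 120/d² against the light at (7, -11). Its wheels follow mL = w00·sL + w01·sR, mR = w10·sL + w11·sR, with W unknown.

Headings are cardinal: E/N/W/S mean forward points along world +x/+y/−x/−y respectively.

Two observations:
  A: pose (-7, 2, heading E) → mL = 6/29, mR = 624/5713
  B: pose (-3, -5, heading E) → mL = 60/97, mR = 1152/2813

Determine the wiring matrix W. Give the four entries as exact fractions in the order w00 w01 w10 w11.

obs A: pose=(-7,2,E) → sL=60/197, sR=12/29, mL=6/29, mR=624/5713
obs B: pose=(-3,-5,E) → sL=24/29, sR=120/97, mL=60/97, mR=1152/2813
sensor matrix S = [[60/197, 12/29], [24/29, 120/97]]; det S = 551808/16070669
solve [mL_A; mL_B] = S·[w00; w01] and [mR_A; mR_B] = S·[w10; w11]:
  w00 = 0, w01 = 1/2, w10 = -1, w11 = 1

0 1/2 -1 1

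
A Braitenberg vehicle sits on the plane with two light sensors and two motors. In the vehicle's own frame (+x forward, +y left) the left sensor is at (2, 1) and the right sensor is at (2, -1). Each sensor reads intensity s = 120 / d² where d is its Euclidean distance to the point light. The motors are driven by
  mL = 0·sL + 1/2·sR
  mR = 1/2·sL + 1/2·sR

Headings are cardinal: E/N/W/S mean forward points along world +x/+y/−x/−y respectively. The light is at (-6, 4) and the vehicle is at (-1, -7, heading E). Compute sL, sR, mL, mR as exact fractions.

120/149 120/193 60/193 20520/28757

left sensor world pos  = (1, -6); dL² = 149
right sensor world pos = (1, -8); dR² = 193
sL = 120/149 = 120/149
sR = 120/193 = 120/193
mL = 0·sL + 1/2·sR = 60/193
mR = 1/2·sL + 1/2·sR = 20520/28757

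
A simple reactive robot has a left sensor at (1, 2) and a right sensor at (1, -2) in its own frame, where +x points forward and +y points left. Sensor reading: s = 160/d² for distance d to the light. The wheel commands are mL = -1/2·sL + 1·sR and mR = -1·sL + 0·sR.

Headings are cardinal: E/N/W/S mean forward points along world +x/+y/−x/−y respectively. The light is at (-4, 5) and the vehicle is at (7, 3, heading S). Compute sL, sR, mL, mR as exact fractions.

left sensor world pos  = (9, 2); dL² = 178
right sensor world pos = (5, 2); dR² = 90
sL = 160/178 = 80/89
sR = 160/90 = 16/9
mL = -1/2·sL + 1·sR = 1064/801
mR = -1·sL + 0·sR = -80/89

80/89 16/9 1064/801 -80/89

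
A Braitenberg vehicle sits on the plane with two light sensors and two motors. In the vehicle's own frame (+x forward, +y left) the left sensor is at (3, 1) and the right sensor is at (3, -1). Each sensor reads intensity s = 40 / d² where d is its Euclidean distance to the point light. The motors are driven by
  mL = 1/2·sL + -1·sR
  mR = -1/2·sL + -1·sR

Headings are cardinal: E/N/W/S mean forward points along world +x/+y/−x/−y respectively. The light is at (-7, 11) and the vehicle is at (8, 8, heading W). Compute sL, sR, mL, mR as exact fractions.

1/4 10/37 -43/296 -117/296

left sensor world pos  = (5, 7); dL² = 160
right sensor world pos = (5, 9); dR² = 148
sL = 40/160 = 1/4
sR = 40/148 = 10/37
mL = 1/2·sL + -1·sR = -43/296
mR = -1/2·sL + -1·sR = -117/296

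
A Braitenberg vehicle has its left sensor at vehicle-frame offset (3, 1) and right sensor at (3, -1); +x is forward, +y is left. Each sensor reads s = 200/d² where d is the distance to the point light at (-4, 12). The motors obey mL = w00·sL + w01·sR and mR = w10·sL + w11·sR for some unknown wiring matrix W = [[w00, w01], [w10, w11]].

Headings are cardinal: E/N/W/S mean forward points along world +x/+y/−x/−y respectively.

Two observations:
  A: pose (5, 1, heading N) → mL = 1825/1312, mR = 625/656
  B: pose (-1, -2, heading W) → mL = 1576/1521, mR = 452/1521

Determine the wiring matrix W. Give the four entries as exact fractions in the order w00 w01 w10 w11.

obs A: pose=(5,1,N) → sL=25/16, sR=50/41, mL=1825/1312, mR=625/656
obs B: pose=(-1,-2,W) → sL=8/9, sR=200/169, mL=1576/1521, mR=452/1521
sensor matrix S = [[25/16, 50/41], [8/9, 200/169]]; det S = 95425/124722
solve [mL_A; mL_B] = S·[w00; w01] and [mR_A; mR_B] = S·[w10; w11]:
  w00 = 1/2, w01 = 1/2, w10 = 1, w11 = -1/2

1/2 1/2 1 -1/2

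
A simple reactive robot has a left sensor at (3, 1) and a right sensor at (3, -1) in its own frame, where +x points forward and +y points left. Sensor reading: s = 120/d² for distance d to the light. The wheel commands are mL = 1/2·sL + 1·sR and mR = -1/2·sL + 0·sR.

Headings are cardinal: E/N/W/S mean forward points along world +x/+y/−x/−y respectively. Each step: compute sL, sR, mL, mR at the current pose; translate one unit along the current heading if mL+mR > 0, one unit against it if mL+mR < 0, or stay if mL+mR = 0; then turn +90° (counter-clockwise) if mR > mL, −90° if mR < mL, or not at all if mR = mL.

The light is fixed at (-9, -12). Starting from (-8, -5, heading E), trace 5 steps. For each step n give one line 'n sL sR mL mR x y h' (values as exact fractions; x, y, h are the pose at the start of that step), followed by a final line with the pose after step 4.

n=0: pose=(-8,-5,E); sL=3/2, sR=30/13; mL=159/52, mR=-3/4; mL+mR=30/13 → advance +1; mR−mL=-99/26 → turn -1·90°
n=1: pose=(-7,-5,S); sL=24/5, sR=120/17; mL=804/85, mR=-12/5; mL+mR=120/17 → advance +1; mR−mL=-1008/85 → turn -1·90°
n=2: pose=(-7,-6,W); sL=60/13, sR=12/5; mL=306/65, mR=-30/13; mL+mR=12/5 → advance +1; mR−mL=-456/65 → turn -1·90°
n=3: pose=(-8,-6,N); sL=40/27, sR=24/17; mL=988/459, mR=-20/27; mL+mR=24/17 → advance +1; mR−mL=-1328/459 → turn -1·90°
n=4: pose=(-8,-5,E); sL=3/2, sR=30/13; mL=159/52, mR=-3/4; mL+mR=30/13 → advance +1; mR−mL=-99/26 → turn -1·90°

0 3/2 30/13 159/52 -3/4 -8 -5 E
1 24/5 120/17 804/85 -12/5 -7 -5 S
2 60/13 12/5 306/65 -30/13 -7 -6 W
3 40/27 24/17 988/459 -20/27 -8 -6 N
4 3/2 30/13 159/52 -3/4 -8 -5 E
final -7 -5 S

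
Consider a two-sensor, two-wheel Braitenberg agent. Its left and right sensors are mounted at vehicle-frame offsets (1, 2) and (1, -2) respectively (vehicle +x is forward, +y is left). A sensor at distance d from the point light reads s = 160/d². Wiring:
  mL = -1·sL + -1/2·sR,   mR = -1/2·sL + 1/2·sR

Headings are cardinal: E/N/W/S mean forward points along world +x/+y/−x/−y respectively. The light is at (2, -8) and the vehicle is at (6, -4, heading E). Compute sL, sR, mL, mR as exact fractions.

160/61 160/29 -9520/1769 2560/1769

left sensor world pos  = (7, -2); dL² = 61
right sensor world pos = (7, -6); dR² = 29
sL = 160/61 = 160/61
sR = 160/29 = 160/29
mL = -1·sL + -1/2·sR = -9520/1769
mR = -1/2·sL + 1/2·sR = 2560/1769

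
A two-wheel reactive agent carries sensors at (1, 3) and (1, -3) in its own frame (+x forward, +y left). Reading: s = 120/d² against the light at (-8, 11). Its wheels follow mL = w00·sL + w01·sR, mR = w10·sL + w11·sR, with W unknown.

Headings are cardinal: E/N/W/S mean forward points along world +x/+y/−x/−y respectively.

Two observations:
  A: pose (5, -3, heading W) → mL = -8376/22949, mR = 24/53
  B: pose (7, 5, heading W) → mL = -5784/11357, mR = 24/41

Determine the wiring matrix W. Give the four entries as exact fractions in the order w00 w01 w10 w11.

obs A: pose=(5,-3,W) → sL=120/433, sR=24/53, mL=-8376/22949, mR=24/53
obs B: pose=(7,5,W) → sL=120/277, sR=24/41, mL=-5784/11357, mR=24/41
sensor matrix S = [[120/433, 24/53], [120/277, 24/41]]; det S = -8847360/260631793
solve [mL_A; mL_B] = S·[w00; w01] and [mR_A; mR_B] = S·[w10; w11]:
  w00 = -1/2, w01 = -1/2, w10 = 0, w11 = 1

-1/2 -1/2 0 1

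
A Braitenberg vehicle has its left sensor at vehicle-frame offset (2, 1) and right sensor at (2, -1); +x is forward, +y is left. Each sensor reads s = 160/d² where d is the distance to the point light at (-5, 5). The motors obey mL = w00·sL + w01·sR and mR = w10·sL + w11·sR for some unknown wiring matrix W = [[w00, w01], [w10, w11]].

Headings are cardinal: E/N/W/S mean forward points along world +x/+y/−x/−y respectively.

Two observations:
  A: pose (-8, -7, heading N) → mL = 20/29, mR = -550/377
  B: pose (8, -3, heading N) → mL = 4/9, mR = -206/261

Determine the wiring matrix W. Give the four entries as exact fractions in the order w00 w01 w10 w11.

obs A: pose=(-8,-7,N) → sL=40/29, sR=20/13, mL=20/29, mR=-550/377
obs B: pose=(8,-3,N) → sL=8/9, sR=20/29, mL=4/9, mR=-206/261
sensor matrix S = [[40/29, 20/13], [8/9, 20/29]]; det S = -40960/98397
solve [mL_A; mL_B] = S·[w00; w01] and [mR_A; mR_B] = S·[w10; w11]:
  w00 = 1/2, w01 = 0, w10 = -1/2, w11 = -1/2

1/2 0 -1/2 -1/2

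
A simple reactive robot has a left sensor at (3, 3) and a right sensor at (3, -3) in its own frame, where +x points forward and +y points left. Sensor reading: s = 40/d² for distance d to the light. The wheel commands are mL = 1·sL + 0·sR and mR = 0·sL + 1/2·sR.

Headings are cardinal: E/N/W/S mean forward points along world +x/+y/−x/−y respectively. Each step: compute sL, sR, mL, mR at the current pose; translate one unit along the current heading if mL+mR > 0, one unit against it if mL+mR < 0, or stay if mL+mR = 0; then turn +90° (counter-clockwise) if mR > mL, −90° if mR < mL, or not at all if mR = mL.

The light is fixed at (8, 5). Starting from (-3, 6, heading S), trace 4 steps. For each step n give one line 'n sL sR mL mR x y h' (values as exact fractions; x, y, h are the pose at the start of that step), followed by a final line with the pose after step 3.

0 10/17 1/5 10/17 1/10 -3 6 S
1 8/41 8/41 8/41 4/41 -3 5 W
2 20/117 4/9 20/117 2/9 -4 5 N
3 40/229 40/241 40/229 20/241 -4 6 W
final -5 6 N

n=0: pose=(-3,6,S); sL=10/17, sR=1/5; mL=10/17, mR=1/10; mL+mR=117/170 → advance +1; mR−mL=-83/170 → turn -1·90°
n=1: pose=(-3,5,W); sL=8/41, sR=8/41; mL=8/41, mR=4/41; mL+mR=12/41 → advance +1; mR−mL=-4/41 → turn -1·90°
n=2: pose=(-4,5,N); sL=20/117, sR=4/9; mL=20/117, mR=2/9; mL+mR=46/117 → advance +1; mR−mL=2/39 → turn +1·90°
n=3: pose=(-4,6,W); sL=40/229, sR=40/241; mL=40/229, mR=20/241; mL+mR=14220/55189 → advance +1; mR−mL=-5060/55189 → turn -1·90°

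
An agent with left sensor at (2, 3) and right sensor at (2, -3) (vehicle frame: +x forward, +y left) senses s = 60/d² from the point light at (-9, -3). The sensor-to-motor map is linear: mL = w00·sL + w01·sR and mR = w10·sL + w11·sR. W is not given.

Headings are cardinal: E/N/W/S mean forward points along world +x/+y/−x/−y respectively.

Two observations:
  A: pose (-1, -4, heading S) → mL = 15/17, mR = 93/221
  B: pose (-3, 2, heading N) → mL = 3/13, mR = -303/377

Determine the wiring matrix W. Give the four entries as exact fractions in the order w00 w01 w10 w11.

obs A: pose=(-1,-4,S) → sL=6/13, sR=30/17, mL=15/17, mR=93/221
obs B: pose=(-3,2,N) → sL=30/29, sR=6/13, mL=3/13, mR=-303/377
sensor matrix S = [[6/13, 30/17], [30/29, 6/13]]; det S = -134352/83317
solve [mL_A; mL_B] = S·[w00; w01] and [mR_A; mR_B] = S·[w10; w11]:
  w00 = 0, w01 = 1/2, w10 = -1, w11 = 1/2

0 1/2 -1 1/2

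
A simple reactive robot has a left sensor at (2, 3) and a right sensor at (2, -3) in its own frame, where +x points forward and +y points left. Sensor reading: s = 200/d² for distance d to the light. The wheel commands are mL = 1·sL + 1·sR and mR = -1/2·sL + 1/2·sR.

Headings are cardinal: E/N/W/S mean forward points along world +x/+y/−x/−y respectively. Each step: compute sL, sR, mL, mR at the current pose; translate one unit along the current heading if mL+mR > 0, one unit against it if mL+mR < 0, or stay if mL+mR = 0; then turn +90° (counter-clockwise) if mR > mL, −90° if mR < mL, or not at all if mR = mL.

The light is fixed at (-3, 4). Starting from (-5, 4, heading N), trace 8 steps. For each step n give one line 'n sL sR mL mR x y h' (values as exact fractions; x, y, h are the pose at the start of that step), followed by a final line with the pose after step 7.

0 200/29 40 1360/29 480/29 -5 4 N
1 25/2 50 125/2 75/4 -5 5 E
2 40 200/17 880/17 -240/17 -4 5 S
3 100/9 100/9 200/9 0 -4 4 W
4 200/29 40 1360/29 480/29 -5 4 N
5 25/2 50 125/2 75/4 -5 5 E
6 40 200/17 880/17 -240/17 -4 5 S
7 100/9 100/9 200/9 0 -4 4 W
final -5 4 N

n=0: pose=(-5,4,N); sL=200/29, sR=40; mL=1360/29, mR=480/29; mL+mR=1840/29 → advance +1; mR−mL=-880/29 → turn -1·90°
n=1: pose=(-5,5,E); sL=25/2, sR=50; mL=125/2, mR=75/4; mL+mR=325/4 → advance +1; mR−mL=-175/4 → turn -1·90°
n=2: pose=(-4,5,S); sL=40, sR=200/17; mL=880/17, mR=-240/17; mL+mR=640/17 → advance +1; mR−mL=-1120/17 → turn -1·90°
n=3: pose=(-4,4,W); sL=100/9, sR=100/9; mL=200/9, mR=0; mL+mR=200/9 → advance +1; mR−mL=-200/9 → turn -1·90°
n=4: pose=(-5,4,N); sL=200/29, sR=40; mL=1360/29, mR=480/29; mL+mR=1840/29 → advance +1; mR−mL=-880/29 → turn -1·90°
n=5: pose=(-5,5,E); sL=25/2, sR=50; mL=125/2, mR=75/4; mL+mR=325/4 → advance +1; mR−mL=-175/4 → turn -1·90°
n=6: pose=(-4,5,S); sL=40, sR=200/17; mL=880/17, mR=-240/17; mL+mR=640/17 → advance +1; mR−mL=-1120/17 → turn -1·90°
n=7: pose=(-4,4,W); sL=100/9, sR=100/9; mL=200/9, mR=0; mL+mR=200/9 → advance +1; mR−mL=-200/9 → turn -1·90°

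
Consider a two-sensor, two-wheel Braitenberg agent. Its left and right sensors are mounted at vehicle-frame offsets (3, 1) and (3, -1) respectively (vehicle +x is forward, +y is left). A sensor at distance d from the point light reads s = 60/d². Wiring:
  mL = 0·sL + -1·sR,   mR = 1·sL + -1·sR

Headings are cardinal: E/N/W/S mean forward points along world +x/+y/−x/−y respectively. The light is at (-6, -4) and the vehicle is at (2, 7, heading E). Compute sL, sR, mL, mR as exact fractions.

12/53 60/221 -60/221 -528/11713

left sensor world pos  = (5, 8); dL² = 265
right sensor world pos = (5, 6); dR² = 221
sL = 60/265 = 12/53
sR = 60/221 = 60/221
mL = 0·sL + -1·sR = -60/221
mR = 1·sL + -1·sR = -528/11713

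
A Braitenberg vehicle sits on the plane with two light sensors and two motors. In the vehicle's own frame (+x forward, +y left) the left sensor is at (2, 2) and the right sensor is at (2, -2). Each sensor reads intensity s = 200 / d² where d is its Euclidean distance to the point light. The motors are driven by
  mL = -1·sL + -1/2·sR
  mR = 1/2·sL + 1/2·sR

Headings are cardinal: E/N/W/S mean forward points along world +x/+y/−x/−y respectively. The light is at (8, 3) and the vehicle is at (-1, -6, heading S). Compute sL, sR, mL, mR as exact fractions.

20/17 100/121 -3270/2057 2060/2057

left sensor world pos  = (1, -8); dL² = 170
right sensor world pos = (-3, -8); dR² = 242
sL = 200/170 = 20/17
sR = 200/242 = 100/121
mL = -1·sL + -1/2·sR = -3270/2057
mR = 1/2·sL + 1/2·sR = 2060/2057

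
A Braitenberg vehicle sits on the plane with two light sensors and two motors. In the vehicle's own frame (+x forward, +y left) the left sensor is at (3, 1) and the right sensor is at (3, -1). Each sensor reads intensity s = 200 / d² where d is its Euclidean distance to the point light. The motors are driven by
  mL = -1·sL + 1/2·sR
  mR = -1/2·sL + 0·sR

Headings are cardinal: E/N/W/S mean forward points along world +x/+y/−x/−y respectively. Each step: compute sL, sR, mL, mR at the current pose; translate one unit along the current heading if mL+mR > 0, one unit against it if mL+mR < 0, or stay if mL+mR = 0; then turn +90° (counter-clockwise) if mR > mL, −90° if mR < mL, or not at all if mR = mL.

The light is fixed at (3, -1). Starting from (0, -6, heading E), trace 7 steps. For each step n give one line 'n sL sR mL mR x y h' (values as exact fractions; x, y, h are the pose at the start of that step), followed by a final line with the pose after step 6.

n=0: pose=(0,-6,E); sL=25/2, sR=50/9; mL=-175/18, mR=-25/4; mL+mR=-575/36 → advance -1; mR−mL=125/36 → turn +1·90°
n=1: pose=(-1,-6,N); sL=200/29, sR=200/13; mL=300/377, mR=-100/29; mL+mR=-1000/377 → advance -1; mR−mL=-1600/377 → turn -1·90°
n=2: pose=(-1,-7,E); sL=100/13, sR=4; mL=-74/13, mR=-50/13; mL+mR=-124/13 → advance -1; mR−mL=24/13 → turn +1·90°
n=3: pose=(-2,-7,N); sL=40/9, sR=8; mL=-4/9, mR=-20/9; mL+mR=-8/3 → advance -1; mR−mL=-16/9 → turn -1·90°
n=4: pose=(-2,-8,E); sL=5, sR=50/17; mL=-60/17, mR=-5/2; mL+mR=-205/34 → advance -1; mR−mL=35/34 → turn +1·90°
n=5: pose=(-3,-8,N); sL=40/13, sR=200/41; mL=-340/533, mR=-20/13; mL+mR=-1160/533 → advance -1; mR−mL=-480/533 → turn -1·90°
n=6: pose=(-3,-9,E); sL=100/29, sR=20/9; mL=-610/261, mR=-50/29; mL+mR=-1060/261 → advance -1; mR−mL=160/261 → turn +1·90°

0 25/2 50/9 -175/18 -25/4 0 -6 E
1 200/29 200/13 300/377 -100/29 -1 -6 N
2 100/13 4 -74/13 -50/13 -1 -7 E
3 40/9 8 -4/9 -20/9 -2 -7 N
4 5 50/17 -60/17 -5/2 -2 -8 E
5 40/13 200/41 -340/533 -20/13 -3 -8 N
6 100/29 20/9 -610/261 -50/29 -3 -9 E
final -4 -9 N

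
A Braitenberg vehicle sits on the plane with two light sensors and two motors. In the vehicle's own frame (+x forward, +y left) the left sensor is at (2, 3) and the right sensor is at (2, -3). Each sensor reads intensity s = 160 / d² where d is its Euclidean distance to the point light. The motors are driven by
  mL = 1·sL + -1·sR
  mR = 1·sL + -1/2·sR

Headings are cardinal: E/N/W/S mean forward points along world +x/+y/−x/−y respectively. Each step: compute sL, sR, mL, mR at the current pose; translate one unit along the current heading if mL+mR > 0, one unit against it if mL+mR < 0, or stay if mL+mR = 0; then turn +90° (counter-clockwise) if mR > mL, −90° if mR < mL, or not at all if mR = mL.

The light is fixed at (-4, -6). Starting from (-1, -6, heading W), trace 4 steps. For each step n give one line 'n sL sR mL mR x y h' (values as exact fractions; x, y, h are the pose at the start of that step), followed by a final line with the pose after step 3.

n=0: pose=(-1,-6,W); sL=16, sR=16; mL=0, mR=8; mL+mR=8 → advance +1; mR−mL=8 → turn +1·90°
n=1: pose=(-2,-6,S); sL=160/29, sR=32; mL=-768/29, mR=-304/29; mL+mR=-1072/29 → advance -1; mR−mL=16 → turn +1·90°
n=2: pose=(-2,-5,E); sL=5, sR=8; mL=-3, mR=1; mL+mR=-2 → advance -1; mR−mL=4 → turn +1·90°
n=3: pose=(-3,-5,N); sL=160/13, sR=32/5; mL=384/65, mR=592/65; mL+mR=976/65 → advance +1; mR−mL=16/5 → turn +1·90°

0 16 16 0 8 -1 -6 W
1 160/29 32 -768/29 -304/29 -2 -6 S
2 5 8 -3 1 -2 -5 E
3 160/13 32/5 384/65 592/65 -3 -5 N
final -3 -4 W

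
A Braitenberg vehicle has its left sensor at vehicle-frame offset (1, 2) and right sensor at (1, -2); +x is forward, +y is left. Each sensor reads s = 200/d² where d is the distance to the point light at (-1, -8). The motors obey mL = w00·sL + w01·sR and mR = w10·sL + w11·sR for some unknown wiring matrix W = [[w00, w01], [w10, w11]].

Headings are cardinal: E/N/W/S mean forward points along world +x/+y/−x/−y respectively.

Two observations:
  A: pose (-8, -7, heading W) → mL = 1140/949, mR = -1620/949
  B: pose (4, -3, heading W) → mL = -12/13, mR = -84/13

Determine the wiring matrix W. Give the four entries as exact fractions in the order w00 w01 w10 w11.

obs A: pose=(-8,-7,W) → sL=40/13, sR=200/73, mL=1140/949, mR=-1620/949
obs B: pose=(4,-3,W) → sL=8, sR=40/13, mL=-12/13, mR=-84/13
sensor matrix S = [[40/13, 200/73], [8, 40/13]]; det S = -153600/12337
solve [mL_A; mL_B] = S·[w00; w01] and [mR_A; mR_B] = S·[w10; w11]:
  w00 = -1/2, w01 = 1, w10 = -1, w11 = 1/2

-1/2 1 -1 1/2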